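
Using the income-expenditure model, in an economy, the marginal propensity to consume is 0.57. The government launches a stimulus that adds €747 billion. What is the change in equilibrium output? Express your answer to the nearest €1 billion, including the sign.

Spending multiplier = 1/(1 − MPC) = 1/(1 − 0.57) = 1/0.43 ≈ 2.326.
ΔY = k × ΔG = (+€747 billion) / 0.43 ≈ +€1,737 billion.

+€1,737 billion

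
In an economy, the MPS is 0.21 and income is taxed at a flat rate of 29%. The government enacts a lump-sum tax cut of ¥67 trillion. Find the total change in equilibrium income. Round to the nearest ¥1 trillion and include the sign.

MPC = 1 − MPS = 1 − 0.21 = 0.79.
A lump-sum tax change of −¥67 trillion shifts disposable income by +¥67 trillion; first-round consumption changes by −c × ΔT = −0.79 × (−¥67 trillion) = +¥52.93 trillion.
Expenditure multiplier = 1/(1 − c(1−t)) = 1/(1 − 0.79×0.71) = 1/0.4391 ≈ 2.277.
The tax multiplier is −c × k ≈ −1.799, so ΔY = k × (−c·ΔT) = (+¥52.93 trillion) / 0.4391 ≈ +¥121 trillion.

+¥121 trillion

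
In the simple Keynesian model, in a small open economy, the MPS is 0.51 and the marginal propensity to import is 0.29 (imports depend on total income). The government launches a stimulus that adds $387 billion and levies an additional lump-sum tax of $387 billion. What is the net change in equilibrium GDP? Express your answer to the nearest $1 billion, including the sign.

MPC = 1 − MPS = 1 − 0.51 = 0.49.
Expenditure multiplier = 1/(1 − c + m) = 1/(1 − 0.49 + 0.29) = 1/0.8 = 1.25.
ΔG contributes k·ΔG = (+$387 billion) / 0.8 ≈ +$483.8 billion.
ΔT of +$387 billion changes first-round spending by −c·ΔT = −$189.63 billion, contributing k·(−c·ΔT) = (−$189.63 billion) / 0.8 ≈ −$237 billion.
Net ΔY = k(ΔG − c·ΔT) = (+$197.37 billion) / 0.8 ≈ +$247 billion.

+$247 billion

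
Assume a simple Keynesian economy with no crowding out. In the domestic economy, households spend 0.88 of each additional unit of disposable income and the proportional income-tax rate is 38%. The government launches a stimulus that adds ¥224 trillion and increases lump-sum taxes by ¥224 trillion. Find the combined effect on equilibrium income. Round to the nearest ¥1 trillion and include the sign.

+¥59 trillion

Expenditure multiplier = 1/(1 − c(1−t)) = 1/(1 − 0.88×0.62) = 1/0.4544 ≈ 2.201.
ΔG contributes k·ΔG = (+¥224 trillion) / 0.4544 ≈ +¥493 trillion.
ΔT of +¥224 trillion changes first-round spending by −c·ΔT = −¥197.12 trillion, contributing k·(−c·ΔT) = (−¥197.12 trillion) / 0.4544 ≈ −¥433.8 trillion.
Net ΔY = k(ΔG − c·ΔT) = (+¥26.88 trillion) / 0.4544 ≈ +¥59 trillion.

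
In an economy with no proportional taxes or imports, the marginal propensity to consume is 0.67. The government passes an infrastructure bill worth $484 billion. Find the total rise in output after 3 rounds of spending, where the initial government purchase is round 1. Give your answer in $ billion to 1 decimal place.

Round 1 adds ΔG = $484 billion; each later round is MPC = 0.67 times the previous.
After 3 rounds: 484 + 324.28 + 217.2676 = ΔG·(1 − c^3)/(1 − c) = 484 × (1 − 0.300763)/0.33 ≈ $1,025.5 billion.

$1,025.5 billion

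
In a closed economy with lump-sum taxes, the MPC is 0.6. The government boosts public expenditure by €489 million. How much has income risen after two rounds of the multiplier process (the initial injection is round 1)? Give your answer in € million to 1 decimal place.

Round 1 adds ΔG = €489 million; each later round is MPC = 0.6 times the previous.
After 2 rounds: 489 + 293.4 = ΔG·(1 − c^2)/(1 − c) = 489 × (1 − 0.36)/0.4 = €782.4 million.

€782.4 million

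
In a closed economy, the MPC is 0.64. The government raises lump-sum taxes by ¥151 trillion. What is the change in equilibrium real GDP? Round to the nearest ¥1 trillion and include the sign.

−¥268 trillion

A lump-sum tax change of +¥151 trillion shifts disposable income by −¥151 trillion; first-round consumption changes by −c × ΔT = −0.64 × (+¥151 trillion) = −¥96.64 trillion.
Expenditure multiplier = 1/(1 − MPC) = 1/(1 − 0.64) = 1/0.36 ≈ 2.778.
The tax multiplier is −c × k ≈ −1.778, so ΔY = k × (−c·ΔT) = (−¥96.64 trillion) / 0.36 ≈ −¥268 trillion.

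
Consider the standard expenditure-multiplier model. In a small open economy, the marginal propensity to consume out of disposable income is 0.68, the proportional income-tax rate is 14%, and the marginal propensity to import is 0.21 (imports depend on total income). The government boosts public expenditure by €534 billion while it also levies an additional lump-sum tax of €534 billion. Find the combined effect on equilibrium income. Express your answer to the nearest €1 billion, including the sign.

Expenditure multiplier = 1/(1 − c(1−t) + m) = 1/(1 − 0.68×0.86 + 0.21) = 1/0.6252 ≈ 1.599.
ΔG contributes k·ΔG = (+€534 billion) / 0.6252 ≈ +€854.1 billion.
ΔT of +€534 billion changes first-round spending by −c·ΔT = −€363.12 billion, contributing k·(−c·ΔT) = (−€363.12 billion) / 0.6252 ≈ −€580.8 billion.
Net ΔY = k(ΔG − c·ΔT) = (+€170.88 billion) / 0.6252 ≈ +€273 billion.

+€273 billion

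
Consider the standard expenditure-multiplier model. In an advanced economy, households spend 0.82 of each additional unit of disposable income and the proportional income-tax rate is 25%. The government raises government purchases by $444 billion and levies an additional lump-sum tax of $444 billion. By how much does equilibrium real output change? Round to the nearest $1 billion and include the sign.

+$208 billion

Expenditure multiplier = 1/(1 − c(1−t)) = 1/(1 − 0.82×0.75) = 1/0.385 ≈ 2.597.
ΔG contributes k·ΔG = (+$444 billion) / 0.385 ≈ +$1,153.2 billion.
ΔT of +$444 billion changes first-round spending by −c·ΔT = −$364.08 billion, contributing k·(−c·ΔT) = (−$364.08 billion) / 0.385 ≈ −$945.7 billion.
Net ΔY = k(ΔG − c·ΔT) = (+$79.92 billion) / 0.385 ≈ +$208 billion.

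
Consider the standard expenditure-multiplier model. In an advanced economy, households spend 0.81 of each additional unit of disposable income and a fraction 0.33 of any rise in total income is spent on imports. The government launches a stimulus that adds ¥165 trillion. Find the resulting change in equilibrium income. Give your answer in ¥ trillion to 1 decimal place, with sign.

Spending multiplier = 1/(1 − c + m) = 1/(1 − 0.81 + 0.33) = 1/0.52 ≈ 1.923.
ΔY = k × ΔG = (+¥165 trillion) / 0.52 ≈ +¥317.3 trillion.

+¥317.3 trillion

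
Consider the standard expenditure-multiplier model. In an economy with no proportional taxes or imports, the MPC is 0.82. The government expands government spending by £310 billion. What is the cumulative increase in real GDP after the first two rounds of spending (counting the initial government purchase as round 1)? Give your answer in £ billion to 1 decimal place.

Round 1 adds ΔG = £310 billion; each later round is MPC = 0.82 times the previous.
After 2 rounds: 310 + 254.2 = ΔG·(1 − c^2)/(1 − c) = 310 × (1 − 0.6724)/0.18 = £564.2 billion.

£564.2 billion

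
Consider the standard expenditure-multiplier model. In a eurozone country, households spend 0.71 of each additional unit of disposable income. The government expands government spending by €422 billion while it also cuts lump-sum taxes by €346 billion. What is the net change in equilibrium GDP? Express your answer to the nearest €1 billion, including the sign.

+€2,302 billion

Expenditure multiplier = 1/(1 − MPC) = 1/(1 − 0.71) = 1/0.29 ≈ 3.448.
ΔG contributes k·ΔG = (+€422 billion) / 0.29 ≈ +€1,455.2 billion.
ΔT of −€346 billion changes first-round spending by −c·ΔT = +€245.66 billion, contributing k·(−c·ΔT) = (+€245.66 billion) / 0.29 ≈ +€847.1 billion.
Net ΔY = k(ΔG − c·ΔT) = (+€667.66 billion) / 0.29 ≈ +€2,302 billion.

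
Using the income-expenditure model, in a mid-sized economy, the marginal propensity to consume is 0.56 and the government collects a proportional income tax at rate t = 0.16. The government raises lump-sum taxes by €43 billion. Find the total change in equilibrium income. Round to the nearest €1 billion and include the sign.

−€45 billion

A lump-sum tax change of +€43 billion shifts disposable income by −€43 billion; first-round consumption changes by −c × ΔT = −0.56 × (+€43 billion) = −€24.08 billion.
Expenditure multiplier = 1/(1 − c(1−t)) = 1/(1 − 0.56×0.84) = 1/0.5296 ≈ 1.888.
The tax multiplier is −c × k ≈ −1.057, so ΔY = k × (−c·ΔT) = (−€24.08 billion) / 0.5296 ≈ −€45 billion.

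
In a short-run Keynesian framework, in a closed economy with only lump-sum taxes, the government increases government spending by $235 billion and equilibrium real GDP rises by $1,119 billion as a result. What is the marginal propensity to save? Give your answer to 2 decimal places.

0.21

Implied spending multiplier k = ΔY/ΔG = 1,119/235 ≈ 4.7617.
Since k = 1/(1 − MPC), MPC = 1 − 1/k = 1 − ΔG/ΔY = 1 − 235/1,119 ≈ 0.79.
MPS = 1 − MPC = 0.21.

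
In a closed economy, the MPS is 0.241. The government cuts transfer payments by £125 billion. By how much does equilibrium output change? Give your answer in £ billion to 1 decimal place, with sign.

MPC = 1 − MPS = 1 − 0.241 = 0.759.
The transfer change shifts disposable income by −£125 billion, so first-round consumption changes by c·ΔTR = 0.759 × (−£125 billion) = −£94.875 billion.
Expenditure multiplier = 1/(1 − MPC) = 1/(1 − 0.759) = 1/0.241 ≈ 4.149.
The transfer multiplier is c × k ≈ 3.149, so ΔY = k × (c·ΔTR) = (−£94.875 billion) / 0.241 ≈ −£393.7 billion.

−£393.7 billion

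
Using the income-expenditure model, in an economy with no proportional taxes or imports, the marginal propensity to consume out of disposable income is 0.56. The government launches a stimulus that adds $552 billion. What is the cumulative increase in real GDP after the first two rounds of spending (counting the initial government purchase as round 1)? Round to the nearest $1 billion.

Round 1 adds ΔG = $552 billion; each later round is MPC = 0.56 times the previous.
After 2 rounds: 552 + 309.12 = ΔG·(1 − c^2)/(1 − c) = 552 × (1 − 0.3136)/0.44 ≈ $861 billion.

$861 billion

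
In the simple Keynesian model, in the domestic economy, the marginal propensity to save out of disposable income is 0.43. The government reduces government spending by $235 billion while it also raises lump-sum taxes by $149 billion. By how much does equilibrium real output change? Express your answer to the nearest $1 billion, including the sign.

MPC = 1 − MPS = 1 − 0.43 = 0.57.
Expenditure multiplier = 1/(1 − MPC) = 1/(1 − 0.57) = 1/0.43 ≈ 2.326.
ΔG contributes k·ΔG = (−$235 billion) / 0.43 ≈ −$546.5 billion.
ΔT of +$149 billion changes first-round spending by −c·ΔT = −$84.93 billion, contributing k·(−c·ΔT) = (−$84.93 billion) / 0.43 ≈ −$197.5 billion.
Net ΔY = k(ΔG − c·ΔT) = (−$319.93 billion) / 0.43 ≈ −$744 billion.

−$744 billion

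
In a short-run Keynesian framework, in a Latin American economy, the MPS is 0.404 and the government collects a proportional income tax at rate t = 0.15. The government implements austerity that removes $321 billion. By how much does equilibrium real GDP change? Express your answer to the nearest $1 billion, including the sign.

−$651 billion

MPC = 1 − MPS = 1 − 0.404 = 0.596.
Expenditure multiplier = 1/(1 − c(1−t)) = 1/(1 − 0.596×0.85) = 1/0.4934 ≈ 2.027.
ΔY = k × ΔG = (−$321 billion) / 0.4934 ≈ −$651 billion.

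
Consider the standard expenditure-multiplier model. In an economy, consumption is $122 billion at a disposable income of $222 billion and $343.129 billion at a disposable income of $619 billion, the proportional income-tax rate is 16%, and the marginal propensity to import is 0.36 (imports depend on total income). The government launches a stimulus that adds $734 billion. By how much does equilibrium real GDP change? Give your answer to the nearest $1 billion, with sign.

+$823 billion

MPC = ΔC/ΔYd = (343.129 − 122)/(619 − 222) = 221.129/397 = 0.557.
Government-spending multiplier = 1/(1 − c(1−t) + m) = 1/(1 − 0.557×0.84 + 0.36) = 1/0.89212 ≈ 1.121.
ΔY = k × ΔG = (+$734 billion) / 0.89212 ≈ +$823 billion.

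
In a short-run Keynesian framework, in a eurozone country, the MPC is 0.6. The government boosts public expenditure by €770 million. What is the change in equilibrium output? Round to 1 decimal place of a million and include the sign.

Spending multiplier = 1/(1 − MPC) = 1/(1 − 0.6) = 1/0.4 = 2.5.
ΔY = k × ΔG = (+€770 million) / 0.4 = +€1,925 million.

+€1,925.0 million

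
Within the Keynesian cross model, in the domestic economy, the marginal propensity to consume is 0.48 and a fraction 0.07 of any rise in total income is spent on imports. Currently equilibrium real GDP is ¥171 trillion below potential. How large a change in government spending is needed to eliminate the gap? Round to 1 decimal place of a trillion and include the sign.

Spending multiplier = 1/(1 − c + m) = 1/(1 − 0.48 + 0.07) = 1/0.59 ≈ 1.695.
Need ΔY = +¥171 trillion, so ΔG = ΔY/k = (+¥171 trillion) × 0.59 ≈ +¥100.9 trillion.
The government should increase government spending by ¥100.9 trillion.

+¥100.9 trillion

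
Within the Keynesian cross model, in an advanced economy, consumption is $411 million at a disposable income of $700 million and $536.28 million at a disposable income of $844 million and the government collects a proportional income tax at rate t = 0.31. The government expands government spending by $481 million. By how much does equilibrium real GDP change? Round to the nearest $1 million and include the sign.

MPC = ΔC/ΔYd = (536.28 − 411)/(844 − 700) = 125.28/144 = 0.87.
Expenditure multiplier = 1/(1 − c(1−t)) = 1/(1 − 0.87×0.69) = 1/0.3997 ≈ 2.502.
ΔY = k × ΔG = (+$481 million) / 0.3997 ≈ +$1,203 million.

+$1,203 million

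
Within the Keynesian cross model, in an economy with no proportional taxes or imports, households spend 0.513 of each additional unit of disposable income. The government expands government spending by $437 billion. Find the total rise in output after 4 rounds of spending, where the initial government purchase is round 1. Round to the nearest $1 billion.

Round 1 adds ΔG = $437 billion; each later round is MPC = 0.513 times the previous.
After 4 rounds: 437 + 224.181 + 115.004853 + 58.997489589 = ΔG·(1 − c^4)/(1 − c) = 437 × (1 − 0.069257922561)/0.487 ≈ $835 billion.

$835 billion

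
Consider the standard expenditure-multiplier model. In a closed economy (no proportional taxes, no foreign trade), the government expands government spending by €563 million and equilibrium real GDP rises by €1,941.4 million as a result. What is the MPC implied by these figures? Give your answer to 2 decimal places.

0.71

Implied spending multiplier k = ΔY/ΔG = 1,941.4/563 ≈ 3.4483.
Since k = 1/(1 − MPC), MPC = 1 − 1/k = 1 − ΔG/ΔY = 1 − 563/1,941.4 ≈ 0.71.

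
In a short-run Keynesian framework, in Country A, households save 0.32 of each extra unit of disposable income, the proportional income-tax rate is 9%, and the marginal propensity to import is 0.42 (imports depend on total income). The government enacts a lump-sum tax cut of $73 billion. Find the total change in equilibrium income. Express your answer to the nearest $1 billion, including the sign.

MPC = 1 − MPS = 1 − 0.32 = 0.68.
A lump-sum tax change of −$73 billion shifts disposable income by +$73 billion; first-round consumption changes by −c × ΔT = −0.68 × (−$73 billion) = +$49.64 billion.
Expenditure multiplier = 1/(1 − c(1−t) + m) = 1/(1 − 0.68×0.91 + 0.42) = 1/0.8012 ≈ 1.248.
The tax multiplier is −c × k ≈ −0.849, so ΔY = k × (−c·ΔT) = (+$49.64 billion) / 0.8012 ≈ +$62 billion.

+$62 billion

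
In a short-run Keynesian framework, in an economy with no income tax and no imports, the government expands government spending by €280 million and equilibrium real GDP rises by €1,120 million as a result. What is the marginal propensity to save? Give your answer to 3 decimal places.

Implied spending multiplier k = ΔY/ΔG = 1,120/280 = 4.
Since k = 1/(1 − MPC), MPC = 1 − 1/k = 1 − ΔG/ΔY = 1 − 280/1,120 = 0.750.
MPS = 1 − MPC = 0.250.

0.250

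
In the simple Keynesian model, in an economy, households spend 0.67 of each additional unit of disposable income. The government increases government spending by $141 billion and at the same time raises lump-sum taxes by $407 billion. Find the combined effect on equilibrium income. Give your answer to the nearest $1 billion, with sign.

Expenditure multiplier = 1/(1 − MPC) = 1/(1 − 0.67) = 1/0.33 ≈ 3.03.
ΔG contributes k·ΔG = (+$141 billion) / 0.33 ≈ +$427.3 billion.
ΔT of +$407 billion changes first-round spending by −c·ΔT = −$272.69 billion, contributing k·(−c·ΔT) = (−$272.69 billion) / 0.33 ≈ −$826.3 billion.
Net ΔY = k(ΔG − c·ΔT) = (−$131.69 billion) / 0.33 ≈ −$399 billion.

−$399 billion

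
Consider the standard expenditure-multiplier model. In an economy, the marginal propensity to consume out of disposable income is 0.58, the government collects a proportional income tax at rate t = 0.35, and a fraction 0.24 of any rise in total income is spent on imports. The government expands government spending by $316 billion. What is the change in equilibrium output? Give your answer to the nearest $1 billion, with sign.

Government-spending multiplier = 1/(1 − c(1−t) + m) = 1/(1 − 0.58×0.65 + 0.24) = 1/0.863 ≈ 1.159.
ΔY = k × ΔG = (+$316 billion) / 0.863 ≈ +$366 billion.

+$366 billion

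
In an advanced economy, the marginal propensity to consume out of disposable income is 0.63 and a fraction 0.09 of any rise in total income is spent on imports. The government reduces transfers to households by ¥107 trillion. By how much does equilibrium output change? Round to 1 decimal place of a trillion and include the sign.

The transfer change shifts disposable income by −¥107 trillion, so first-round consumption changes by c·ΔTR = 0.63 × (−¥107 trillion) = −¥67.41 trillion.
Expenditure multiplier = 1/(1 − c + m) = 1/(1 − 0.63 + 0.09) = 1/0.46 ≈ 2.174.
The transfer multiplier is c × k ≈ 1.37, so ΔY = k × (c·ΔTR) = (−¥67.41 trillion) / 0.46 ≈ −¥146.5 trillion.

−¥146.5 trillion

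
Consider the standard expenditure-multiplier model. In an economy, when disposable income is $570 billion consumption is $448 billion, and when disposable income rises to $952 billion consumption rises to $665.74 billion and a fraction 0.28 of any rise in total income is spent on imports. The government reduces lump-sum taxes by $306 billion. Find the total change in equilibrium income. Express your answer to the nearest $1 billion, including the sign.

+$246 billion

MPC = ΔC/ΔYd = (665.74 − 448)/(952 − 570) = 217.74/382 = 0.57.
A lump-sum tax change of −$306 billion shifts disposable income by +$306 billion; first-round consumption changes by −c × ΔT = −0.57 × (−$306 billion) = +$174.42 billion.
Expenditure multiplier = 1/(1 − c + m) = 1/(1 − 0.57 + 0.28) = 1/0.71 ≈ 1.408.
The tax multiplier is −c × k ≈ −0.803, so ΔY = k × (−c·ΔT) = (+$174.42 billion) / 0.71 ≈ +$246 billion.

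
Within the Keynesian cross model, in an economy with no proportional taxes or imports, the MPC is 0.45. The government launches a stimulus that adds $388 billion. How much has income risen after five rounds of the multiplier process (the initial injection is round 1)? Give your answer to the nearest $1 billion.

$692 billion

Round 1 adds ΔG = $388 billion; each later round is MPC = 0.45 times the previous.
After 5 rounds: 388 + 174.6 + 78.57 + 35.3565 + 15.910425 = ΔG·(1 − c^5)/(1 − c) = 388 × (1 − 0.0184528125)/0.55 ≈ $692 billion.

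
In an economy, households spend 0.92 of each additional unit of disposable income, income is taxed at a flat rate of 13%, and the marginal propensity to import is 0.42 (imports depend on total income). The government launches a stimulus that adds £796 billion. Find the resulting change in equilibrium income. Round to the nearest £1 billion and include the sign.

+£1,285 billion

Expenditure multiplier = 1/(1 − c(1−t) + m) = 1/(1 − 0.92×0.87 + 0.42) = 1/0.6196 ≈ 1.614.
ΔY = k × ΔG = (+£796 billion) / 0.6196 ≈ +£1,285 billion.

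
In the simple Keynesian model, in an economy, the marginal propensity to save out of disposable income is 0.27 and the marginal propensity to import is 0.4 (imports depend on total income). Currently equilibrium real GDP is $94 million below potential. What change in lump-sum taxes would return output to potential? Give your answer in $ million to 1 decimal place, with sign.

−$86.3 million

MPC = 1 − MPS = 1 − 0.27 = 0.73.
Spending multiplier = 1/(1 − c + m) = 1/(1 − 0.73 + 0.4) = 1/0.67 ≈ 1.493.
Tax multiplier = −c·k = −0.73/0.67 ≈ −1.09. Need ΔY = +$94 million, so ΔT = ΔY/(−c·k) = −(+$94 million) × 0.67 / 0.73 ≈ −$86.3 million.
The government should cut lump-sum taxes by $86.3 million.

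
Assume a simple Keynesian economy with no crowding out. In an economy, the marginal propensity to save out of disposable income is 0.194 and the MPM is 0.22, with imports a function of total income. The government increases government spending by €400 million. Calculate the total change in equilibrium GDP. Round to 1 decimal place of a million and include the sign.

+€966.2 million

MPC = 1 − MPS = 1 − 0.194 = 0.806.
Expenditure multiplier = 1/(1 − c + m) = 1/(1 − 0.806 + 0.22) = 1/0.414 ≈ 2.415.
ΔY = k × ΔG = (+€400 million) / 0.414 ≈ +€966.2 million.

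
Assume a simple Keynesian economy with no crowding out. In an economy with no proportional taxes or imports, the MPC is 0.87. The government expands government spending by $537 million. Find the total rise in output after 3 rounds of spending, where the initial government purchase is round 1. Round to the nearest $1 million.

$1,411 million

Round 1 adds ΔG = $537 million; each later round is MPC = 0.87 times the previous.
After 3 rounds: 537 + 467.19 + 406.4553 = ΔG·(1 − c^3)/(1 − c) = 537 × (1 − 0.658503)/0.13 ≈ $1,411 million.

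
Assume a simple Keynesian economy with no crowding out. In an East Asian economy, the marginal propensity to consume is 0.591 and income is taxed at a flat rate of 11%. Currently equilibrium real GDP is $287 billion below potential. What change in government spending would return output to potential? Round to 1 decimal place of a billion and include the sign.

Spending multiplier = 1/(1 − c(1−t)) = 1/(1 − 0.591×0.89) = 1/0.47401 ≈ 2.11.
Need ΔY = +$287 billion, so ΔG = ΔY/k = (+$287 billion) × 0.47401 ≈ +$136 billion.
The government should increase government spending by $136 billion.

+$136.0 billion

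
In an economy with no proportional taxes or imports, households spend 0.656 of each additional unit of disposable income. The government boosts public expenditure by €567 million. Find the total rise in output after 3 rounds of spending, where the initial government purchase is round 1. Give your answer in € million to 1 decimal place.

€1,183.0 million

Round 1 adds ΔG = €567 million; each later round is MPC = 0.656 times the previous.
After 3 rounds: 567 + 371.952 + 244.000512 = ΔG·(1 − c^3)/(1 − c) = 567 × (1 − 0.282300416)/0.344 ≈ €1,183 million.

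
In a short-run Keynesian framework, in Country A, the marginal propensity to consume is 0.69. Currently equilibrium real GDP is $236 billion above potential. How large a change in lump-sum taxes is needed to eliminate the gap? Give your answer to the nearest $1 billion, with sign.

Spending multiplier = 1/(1 − MPC) = 1/(1 − 0.69) = 1/0.31 ≈ 3.226.
Tax multiplier = −c·k = −0.69/0.31 ≈ −2.226. Need ΔY = −$236 billion, so ΔT = ΔY/(−c·k) = −(−$236 billion) × 0.31 / 0.69 ≈ +$106 billion.
The government should raise lump-sum taxes by $106 billion.

+$106 billion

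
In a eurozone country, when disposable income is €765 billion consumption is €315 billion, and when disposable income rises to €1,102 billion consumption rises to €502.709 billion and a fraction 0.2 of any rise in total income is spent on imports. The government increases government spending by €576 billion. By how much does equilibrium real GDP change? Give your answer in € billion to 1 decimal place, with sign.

MPC = ΔC/ΔYd = (502.709 − 315)/(1,102 − 765) = 187.709/337 = 0.557.
Expenditure multiplier = 1/(1 − c + m) = 1/(1 − 0.557 + 0.2) = 1/0.643 ≈ 1.555.
ΔY = k × ΔG = (+€576 billion) / 0.643 ≈ +€895.8 billion.

+€895.8 billion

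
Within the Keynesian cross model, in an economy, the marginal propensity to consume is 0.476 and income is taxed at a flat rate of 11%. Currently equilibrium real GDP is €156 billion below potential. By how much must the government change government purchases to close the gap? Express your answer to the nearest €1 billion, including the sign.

+€90 billion

Spending multiplier = 1/(1 − c(1−t)) = 1/(1 − 0.476×0.89) = 1/0.57636 ≈ 1.735.
Need ΔY = +€156 billion, so ΔG = ΔY/k = (+€156 billion) × 0.57636 ≈ +€90 billion.
The government should increase government purchases by €90 billion.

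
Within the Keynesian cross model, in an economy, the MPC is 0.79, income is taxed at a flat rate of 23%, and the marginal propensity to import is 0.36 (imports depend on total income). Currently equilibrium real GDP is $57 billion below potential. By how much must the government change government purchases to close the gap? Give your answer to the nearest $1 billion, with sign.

+$43 billion

Spending multiplier = 1/(1 − c(1−t) + m) = 1/(1 − 0.79×0.77 + 0.36) = 1/0.7517 ≈ 1.33.
Need ΔY = +$57 billion, so ΔG = ΔY/k = (+$57 billion) × 0.7517 ≈ +$43 billion.
The government should increase government purchases by $43 billion.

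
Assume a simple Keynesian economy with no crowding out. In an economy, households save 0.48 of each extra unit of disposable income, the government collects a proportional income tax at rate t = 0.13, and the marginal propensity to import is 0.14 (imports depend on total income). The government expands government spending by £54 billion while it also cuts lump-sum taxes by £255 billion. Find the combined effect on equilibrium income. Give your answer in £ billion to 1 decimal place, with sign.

MPC = 1 − MPS = 1 − 0.48 = 0.52.
Expenditure multiplier = 1/(1 − c(1−t) + m) = 1/(1 − 0.52×0.87 + 0.14) = 1/0.6876 ≈ 1.454.
ΔG contributes k·ΔG = (+£54 billion) / 0.6876 ≈ +£78.5 billion.
ΔT of −£255 billion changes first-round spending by −c·ΔT = +£132.6 billion, contributing k·(−c·ΔT) = (+£132.6 billion) / 0.6876 ≈ +£192.8 billion.
Net ΔY = k(ΔG − c·ΔT) = (+£186.6 billion) / 0.6876 ≈ +£271.4 billion.

+£271.4 billion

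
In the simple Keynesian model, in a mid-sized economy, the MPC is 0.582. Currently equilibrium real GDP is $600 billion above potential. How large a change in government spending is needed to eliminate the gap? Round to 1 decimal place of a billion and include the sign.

Spending multiplier = 1/(1 − MPC) = 1/(1 − 0.582) = 1/0.418 ≈ 2.392.
Need ΔY = −$600 billion, so ΔG = ΔY/k = (−$600 billion) × 0.418 = −$250.8 billion.
The government should cut government spending by $250.8 billion.

−$250.8 billion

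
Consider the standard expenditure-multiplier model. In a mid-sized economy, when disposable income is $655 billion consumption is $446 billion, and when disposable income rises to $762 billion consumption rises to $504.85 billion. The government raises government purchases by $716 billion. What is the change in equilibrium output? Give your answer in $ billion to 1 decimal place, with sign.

+$1,591.1 billion

MPC = ΔC/ΔYd = (504.85 − 446)/(762 − 655) = 58.85/107 = 0.55.
Spending multiplier = 1/(1 − MPC) = 1/(1 − 0.55) = 1/0.45 ≈ 2.222.
ΔY = k × ΔG = (+$716 billion) / 0.45 ≈ +$1,591.1 billion.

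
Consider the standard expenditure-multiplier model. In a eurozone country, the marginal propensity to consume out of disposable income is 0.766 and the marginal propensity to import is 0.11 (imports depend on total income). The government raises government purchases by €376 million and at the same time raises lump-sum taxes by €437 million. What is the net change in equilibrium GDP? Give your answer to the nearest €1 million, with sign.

+€120 million

Expenditure multiplier = 1/(1 − c + m) = 1/(1 − 0.766 + 0.11) = 1/0.344 ≈ 2.907.
ΔG contributes k·ΔG = (+€376 million) / 0.344 ≈ +€1,093 million.
ΔT of +€437 million changes first-round spending by −c·ΔT = −€334.742 million, contributing k·(−c·ΔT) = (−€334.742 million) / 0.344 ≈ −€973.1 million.
Net ΔY = k(ΔG − c·ΔT) = (+€41.258 million) / 0.344 ≈ +€120 million.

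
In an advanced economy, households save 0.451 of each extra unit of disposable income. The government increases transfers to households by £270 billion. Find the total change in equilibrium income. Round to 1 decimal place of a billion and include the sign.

+£328.7 billion

MPC = 1 − MPS = 1 − 0.451 = 0.549.
The transfer change shifts disposable income by +£270 billion, so first-round consumption changes by c·ΔTR = 0.549 × (+£270 billion) = +£148.23 billion.
Expenditure multiplier = 1/(1 − MPC) = 1/(1 − 0.549) = 1/0.451 ≈ 2.217.
The transfer multiplier is c × k ≈ 1.217, so ΔY = k × (c·ΔTR) = (+£148.23 billion) / 0.451 ≈ +£328.7 billion.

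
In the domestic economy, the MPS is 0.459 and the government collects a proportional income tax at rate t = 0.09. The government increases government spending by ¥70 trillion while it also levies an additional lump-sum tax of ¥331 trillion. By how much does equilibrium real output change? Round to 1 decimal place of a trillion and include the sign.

−¥214.8 trillion

MPC = 1 − MPS = 1 − 0.459 = 0.541.
Expenditure multiplier = 1/(1 − c(1−t)) = 1/(1 − 0.541×0.91) = 1/0.50769 ≈ 1.97.
ΔG contributes k·ΔG = (+¥70 trillion) / 0.50769 ≈ +¥137.9 trillion.
ΔT of +¥331 trillion changes first-round spending by −c·ΔT = −¥179.071 trillion, contributing k·(−c·ΔT) = (−¥179.071 trillion) / 0.50769 ≈ −¥352.7 trillion.
Net ΔY = k(ΔG − c·ΔT) = (−¥109.071 trillion) / 0.50769 ≈ −¥214.8 trillion.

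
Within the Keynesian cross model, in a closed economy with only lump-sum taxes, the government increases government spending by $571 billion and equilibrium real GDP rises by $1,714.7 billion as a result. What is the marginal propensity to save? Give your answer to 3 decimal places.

Implied spending multiplier k = ΔY/ΔG = 1,714.7/571 ≈ 3.003.
Since k = 1/(1 − MPC), MPC = 1 − 1/k = 1 − ΔG/ΔY = 1 − 571/1,714.7 ≈ 0.667.
MPS = 1 − MPC = 0.333.

0.333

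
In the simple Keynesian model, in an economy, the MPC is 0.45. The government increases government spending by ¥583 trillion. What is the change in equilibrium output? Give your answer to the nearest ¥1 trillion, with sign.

Government-spending multiplier = 1/(1 − MPC) = 1/(1 − 0.45) = 1/0.55 ≈ 1.818.
ΔY = k × ΔG = (+¥583 trillion) / 0.55 = +¥1,060 trillion.

+¥1,060 trillion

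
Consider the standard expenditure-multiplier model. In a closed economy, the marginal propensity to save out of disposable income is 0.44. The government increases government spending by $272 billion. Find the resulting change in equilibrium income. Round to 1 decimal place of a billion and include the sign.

+$618.2 billion

MPC = 1 − MPS = 1 − 0.44 = 0.56.
Expenditure multiplier = 1/(1 − MPC) = 1/(1 − 0.56) = 1/0.44 ≈ 2.273.
ΔY = k × ΔG = (+$272 billion) / 0.44 ≈ +$618.2 billion.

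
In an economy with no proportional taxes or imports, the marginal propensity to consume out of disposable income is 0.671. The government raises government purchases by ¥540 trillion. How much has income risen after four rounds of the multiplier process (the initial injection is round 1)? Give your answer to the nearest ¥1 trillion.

¥1,309 trillion

Round 1 adds ΔG = ¥540 trillion; each later round is MPC = 0.671 times the previous.
After 4 rounds: 540 + 362.34 + 243.13014 + 163.14032394 = ΔG·(1 − c^4)/(1 − c) = 540 × (1 − 0.202716958081)/0.329 ≈ ¥1,309 trillion.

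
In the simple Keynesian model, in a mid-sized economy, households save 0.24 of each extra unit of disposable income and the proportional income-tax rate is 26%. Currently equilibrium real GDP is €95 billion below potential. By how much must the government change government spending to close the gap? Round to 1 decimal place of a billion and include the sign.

+€41.6 billion

MPC = 1 − MPS = 1 − 0.24 = 0.76.
Spending multiplier = 1/(1 − c(1−t)) = 1/(1 − 0.76×0.74) = 1/0.4376 ≈ 2.285.
Need ΔY = +€95 billion, so ΔG = ΔY/k = (+€95 billion) × 0.4376 ≈ +€41.6 billion.
The government should increase government spending by €41.6 billion.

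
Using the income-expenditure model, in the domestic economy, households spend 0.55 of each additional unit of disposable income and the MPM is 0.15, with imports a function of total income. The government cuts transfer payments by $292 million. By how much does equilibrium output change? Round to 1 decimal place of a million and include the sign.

The transfer change shifts disposable income by −$292 million, so first-round consumption changes by c·ΔTR = 0.55 × (−$292 million) = −$160.6 million.
Expenditure multiplier = 1/(1 − c + m) = 1/(1 − 0.55 + 0.15) = 1/0.6 ≈ 1.667.
The transfer multiplier is c × k ≈ 0.917, so ΔY = k × (c·ΔTR) = (−$160.6 million) / 0.6 ≈ −$267.7 million.

−$267.7 million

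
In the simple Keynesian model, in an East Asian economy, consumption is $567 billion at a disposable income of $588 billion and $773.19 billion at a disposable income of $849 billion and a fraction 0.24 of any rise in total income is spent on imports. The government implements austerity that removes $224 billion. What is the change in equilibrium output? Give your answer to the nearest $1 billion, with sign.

−$498 billion

MPC = ΔC/ΔYd = (773.19 − 567)/(849 − 588) = 206.19/261 = 0.79.
Government-spending multiplier = 1/(1 − c + m) = 1/(1 − 0.79 + 0.24) = 1/0.45 ≈ 2.222.
ΔY = k × ΔG = (−$224 billion) / 0.45 ≈ −$498 billion.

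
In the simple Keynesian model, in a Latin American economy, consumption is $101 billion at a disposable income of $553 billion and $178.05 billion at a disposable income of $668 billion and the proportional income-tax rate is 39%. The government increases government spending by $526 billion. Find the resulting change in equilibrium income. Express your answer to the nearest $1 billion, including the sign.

+$890 billion

MPC = ΔC/ΔYd = (178.05 − 101)/(668 − 553) = 77.05/115 = 0.67.
Government-spending multiplier = 1/(1 − c(1−t)) = 1/(1 − 0.67×0.61) = 1/0.5913 ≈ 1.691.
ΔY = k × ΔG = (+$526 billion) / 0.5913 ≈ +$890 billion.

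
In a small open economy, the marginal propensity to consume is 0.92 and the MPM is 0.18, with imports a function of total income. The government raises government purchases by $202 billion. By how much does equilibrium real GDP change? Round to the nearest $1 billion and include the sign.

Spending multiplier = 1/(1 − c + m) = 1/(1 − 0.92 + 0.18) = 1/0.26 ≈ 3.846.
ΔY = k × ΔG = (+$202 billion) / 0.26 ≈ +$777 billion.

+$777 billion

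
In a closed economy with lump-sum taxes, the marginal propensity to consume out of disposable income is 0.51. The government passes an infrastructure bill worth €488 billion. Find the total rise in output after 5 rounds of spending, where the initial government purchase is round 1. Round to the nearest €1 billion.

€962 billion

Round 1 adds ΔG = €488 billion; each later round is MPC = 0.51 times the previous.
After 5 rounds: 488 + 248.88 + 126.9288 + 64.733688 + 33.01418088 = ΔG·(1 − c^5)/(1 − c) = 488 × (1 − 0.0345025251)/0.49 ≈ €962 billion.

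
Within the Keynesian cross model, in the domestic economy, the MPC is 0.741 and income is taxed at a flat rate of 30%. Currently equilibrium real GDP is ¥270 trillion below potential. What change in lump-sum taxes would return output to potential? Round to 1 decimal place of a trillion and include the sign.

−¥175.4 trillion

Spending multiplier = 1/(1 − c(1−t)) = 1/(1 − 0.741×0.7) = 1/0.4813 ≈ 2.078.
Tax multiplier = −c·k = −0.741/0.4813 ≈ −1.54. Need ΔY = +¥270 trillion, so ΔT = ΔY/(−c·k) = −(+¥270 trillion) × 0.4813 / 0.741 ≈ −¥175.4 trillion.
The government should cut lump-sum taxes by ¥175.4 trillion.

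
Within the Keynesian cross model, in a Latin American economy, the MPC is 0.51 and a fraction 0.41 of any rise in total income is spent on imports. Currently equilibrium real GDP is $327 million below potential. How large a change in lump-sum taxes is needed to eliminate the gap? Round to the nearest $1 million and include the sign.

Spending multiplier = 1/(1 − c + m) = 1/(1 − 0.51 + 0.41) = 1/0.9 ≈ 1.111.
Tax multiplier = −c·k = −0.51/0.9 ≈ −0.567. Need ΔY = +$327 million, so ΔT = ΔY/(−c·k) = −(+$327 million) × 0.9 / 0.51 ≈ −$577 million.
The government should cut lump-sum taxes by $577 million.

−$577 million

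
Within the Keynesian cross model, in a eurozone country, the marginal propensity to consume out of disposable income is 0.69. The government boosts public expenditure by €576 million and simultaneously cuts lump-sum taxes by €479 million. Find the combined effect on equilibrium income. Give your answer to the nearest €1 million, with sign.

Expenditure multiplier = 1/(1 − MPC) = 1/(1 − 0.69) = 1/0.31 ≈ 3.226.
ΔG contributes k·ΔG = (+€576 million) / 0.31 ≈ +€1,858.1 million.
ΔT of −€479 million changes first-round spending by −c·ΔT = +€330.51 million, contributing k·(−c·ΔT) = (+€330.51 million) / 0.31 ≈ +€1,066.2 million.
Net ΔY = k(ΔG − c·ΔT) = (+€906.51 million) / 0.31 ≈ +€2,924 million.

+€2,924 million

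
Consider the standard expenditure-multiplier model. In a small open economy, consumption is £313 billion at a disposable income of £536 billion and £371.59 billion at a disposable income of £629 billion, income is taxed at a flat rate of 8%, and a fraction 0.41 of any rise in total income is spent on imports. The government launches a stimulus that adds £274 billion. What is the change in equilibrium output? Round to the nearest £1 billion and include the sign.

MPC = ΔC/ΔYd = (371.59 − 313)/(629 − 536) = 58.59/93 = 0.63.
Spending multiplier = 1/(1 − c(1−t) + m) = 1/(1 − 0.63×0.92 + 0.41) = 1/0.8304 ≈ 1.204.
ΔY = k × ΔG = (+£274 billion) / 0.8304 ≈ +£330 billion.

+£330 billion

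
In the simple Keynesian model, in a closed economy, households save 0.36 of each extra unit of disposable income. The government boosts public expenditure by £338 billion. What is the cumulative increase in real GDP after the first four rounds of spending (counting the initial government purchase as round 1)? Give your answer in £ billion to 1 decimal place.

£781.4 billion

MPC = 1 − MPS = 1 − 0.36 = 0.64.
Round 1 adds ΔG = £338 billion; each later round is MPC = 0.64 times the previous.
After 4 rounds: 338 + 216.32 + 138.4448 + 88.604672 = ΔG·(1 − c^4)/(1 − c) = 338 × (1 − 0.16777216)/0.36 ≈ £781.4 billion.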